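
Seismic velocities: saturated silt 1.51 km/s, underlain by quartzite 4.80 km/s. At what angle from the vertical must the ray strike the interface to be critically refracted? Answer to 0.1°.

18.3°

At critical incidence the refracted ray runs along the interface (θ₂ = 90°), so sin θ_c = V₁/V₂.
θ_c = arcsin(1.51/4.80) = arcsin 0.3146 = 18.34°.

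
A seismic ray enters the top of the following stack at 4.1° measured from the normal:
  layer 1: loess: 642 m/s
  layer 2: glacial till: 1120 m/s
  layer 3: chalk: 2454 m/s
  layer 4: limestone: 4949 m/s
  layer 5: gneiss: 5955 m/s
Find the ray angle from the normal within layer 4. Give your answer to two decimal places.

Ray parameter p = sin 4.1° / 642 = 1.1137e-04 s/m.
sin θ_4 = p·V_4 = 1.1137e-04 × 4949 = 0.5512.
θ_4 = 33.45° from the vertical.

33.45°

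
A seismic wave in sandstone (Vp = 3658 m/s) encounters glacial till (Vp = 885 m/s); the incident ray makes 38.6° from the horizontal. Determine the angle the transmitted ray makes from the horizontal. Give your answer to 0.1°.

79.1°

Angle from the normal: 90° − 38.6° = 51.4°.
Snell's law: sin θ₂ = (V₂/V₁)·sin θ₁ = (885/3658)·sin 51.4° = 0.1891.
θ₂ = arcsin 0.1891 = 10.90° from the normal.
From the interface: 90° − 10.90° = 79.10°.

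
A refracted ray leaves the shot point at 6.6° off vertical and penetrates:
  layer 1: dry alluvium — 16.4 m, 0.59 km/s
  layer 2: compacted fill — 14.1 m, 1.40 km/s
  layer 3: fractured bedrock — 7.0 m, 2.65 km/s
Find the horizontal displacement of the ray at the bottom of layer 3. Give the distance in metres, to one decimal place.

Ray parameter p = sin 6.6° / 0.59 km/s = 1.9481e-01 s/km.
Layer 1: θ = 6.60°; offset = 16.4·tan 6.60° = 1.898 m.
Layer 2: sin θ = p·1.40 = 0.2727 → θ = 15.83°; offset = 14.1·tan 15.83° = 3.997 m.
Layer 3: sin θ = p·2.65 = 0.5162 → θ = 31.08°; offset = 7.0·tan 31.08° = 4.219 m.
Σ offsets = 10.114 m.

10.1 m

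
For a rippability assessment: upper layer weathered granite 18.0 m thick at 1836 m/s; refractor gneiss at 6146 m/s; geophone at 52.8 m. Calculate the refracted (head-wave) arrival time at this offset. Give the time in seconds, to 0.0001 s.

0.0273 s

θ_c = arcsin(V₁/V₂) = arcsin(1836/6146) = 17.38°, cos θ_c = 0.9543.
Intercept time tᵢ = 2h cos θ_c / V₁ = 2·18.0·0.9543/1836 = 0.01871 s.
t = x/V₂ + tᵢ = 52.8/6146 + 0.01871 = 0.02730 s.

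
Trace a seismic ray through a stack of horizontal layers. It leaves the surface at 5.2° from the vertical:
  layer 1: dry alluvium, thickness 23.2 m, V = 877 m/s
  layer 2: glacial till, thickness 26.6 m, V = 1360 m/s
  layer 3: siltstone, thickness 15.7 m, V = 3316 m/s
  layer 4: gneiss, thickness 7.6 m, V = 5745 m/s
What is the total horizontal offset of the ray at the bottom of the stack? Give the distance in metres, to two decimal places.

17.22 m

Ray parameter p = sin 5.2° / 877 m/s = 1.0334e-04 s/m.
Layer 1: θ = 5.20°; offset = 23.2·tan 5.20° = 2.1114 m.
Layer 2: sin θ = p·1360 = 0.1405 → θ = 8.08°; offset = 26.6·tan 8.08° = 3.7760 m.
Layer 3: sin θ = p·3316 = 0.3427 → θ = 20.04°; offset = 15.7·tan 20.04° = 5.7270 m.
Layer 4: sin θ = p·5745 = 0.5937 → θ = 36.42°; offset = 7.6·tan 36.42° = 5.6075 m.
Summing the layer offsets gives 17.2219 m.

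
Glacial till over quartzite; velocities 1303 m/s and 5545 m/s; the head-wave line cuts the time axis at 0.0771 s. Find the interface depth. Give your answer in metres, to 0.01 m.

51.68 m

h = tᵢ·V₁·V₂ / (2·√(V₂²−V₁²)).
√(V₂²−V₁²) = √(5545² − 1303²) = 5389.7 m/s.
h = 0.0771 s × 1303 × 5545 / (2 × 5389.7) = 51.68 m.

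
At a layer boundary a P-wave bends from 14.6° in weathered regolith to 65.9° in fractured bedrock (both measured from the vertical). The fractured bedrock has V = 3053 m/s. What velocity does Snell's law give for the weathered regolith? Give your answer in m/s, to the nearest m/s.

843 m/s

Snell's law: sin 14.6°/V₁ = sin 65.9°/V₂.
V₁ = V₂·sin 14.6°/sin 65.9° = 3053 × 0.2761 = 843.05 m/s.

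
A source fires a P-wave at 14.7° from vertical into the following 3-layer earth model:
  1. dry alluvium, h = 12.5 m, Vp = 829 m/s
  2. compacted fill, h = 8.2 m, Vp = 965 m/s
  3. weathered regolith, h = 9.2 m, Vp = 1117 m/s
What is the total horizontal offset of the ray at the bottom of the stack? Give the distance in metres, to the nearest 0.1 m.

9.2 m

Apply Snell's law at each interface; in layer i the horizontal offset is hᵢ·tan θᵢ.
Layer 1: θ = 14.70°; offset = 12.5·tan 14.70° = 3.279 m.
Layer 2: sin θ = 965·sin 14.7°/829 = 0.2954, θ = 17.18°; offset = 8.2·tan 17.18° = 2.535 m.
Layer 3: sin θ = 1117·sin 14.7°/829 = 0.3419, θ = 19.99°; offset = 9.2·tan 19.99° = 3.347 m.
Σ offsets = 9.162 m.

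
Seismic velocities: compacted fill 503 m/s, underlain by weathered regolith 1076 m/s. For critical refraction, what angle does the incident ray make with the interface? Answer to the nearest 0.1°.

At critical incidence the refracted ray runs along the interface (θ₂ = 90°), so sin θ_c = V₁/V₂.
θ_c = arcsin(503/1076) = arcsin 0.4675 = 27.87°.
Measured from the interface: 90° − 27.87° = 62.13°.

62.1°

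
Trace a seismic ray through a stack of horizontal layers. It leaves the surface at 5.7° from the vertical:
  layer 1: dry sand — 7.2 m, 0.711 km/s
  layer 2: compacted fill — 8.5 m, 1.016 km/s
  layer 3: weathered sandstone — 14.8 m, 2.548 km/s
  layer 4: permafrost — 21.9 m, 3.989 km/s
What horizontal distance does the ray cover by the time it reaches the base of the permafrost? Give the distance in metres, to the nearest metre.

22 m

Apply Snell's law at each interface; in layer i the horizontal offset is hᵢ·tan θᵢ.
Layer 1: θ = 5.70°; offset = 7.2·tan 5.70° = 0.719 m.
Layer 2: sin θ = 1.016·sin 5.7°/0.711 = 0.1419, θ = 8.16°; offset = 8.5·tan 8.16° = 1.219 m.
Layer 3: sin θ = 2.548·sin 5.7°/0.711 = 0.3559, θ = 20.85°; offset = 14.8·tan 20.85° = 5.637 m.
Layer 4: sin θ = 3.989·sin 5.7°/0.711 = 0.5572, θ = 33.86°; offset = 21.9·tan 33.86° = 14.696 m.
Σ offsets = 22.271 m.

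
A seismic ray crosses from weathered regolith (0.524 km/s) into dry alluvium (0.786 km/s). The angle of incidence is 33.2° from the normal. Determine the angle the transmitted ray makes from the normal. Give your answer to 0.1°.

55.2°

Snell's law: sin θ₂ = (V₂/V₁)·sin θ₁ = (0.786/0.524)·sin 33.2° = 0.8213.
θ₂ = sin⁻¹(0.8213) = 55.22° (from vertical).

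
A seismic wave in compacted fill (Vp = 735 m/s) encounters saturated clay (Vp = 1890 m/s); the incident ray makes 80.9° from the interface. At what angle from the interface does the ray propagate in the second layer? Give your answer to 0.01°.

66.00°

Angle from the normal: 90° − 80.9° = 9.1°.
Snell's law: sin θ₂ = (V₂/V₁)·sin θ₁ = (1890/735)·sin 9.1° = 0.4067.
θ₂ = arcsin 0.4067 = 24.00° from the normal.
From the interface: 90° − 24.00° = 66.00°.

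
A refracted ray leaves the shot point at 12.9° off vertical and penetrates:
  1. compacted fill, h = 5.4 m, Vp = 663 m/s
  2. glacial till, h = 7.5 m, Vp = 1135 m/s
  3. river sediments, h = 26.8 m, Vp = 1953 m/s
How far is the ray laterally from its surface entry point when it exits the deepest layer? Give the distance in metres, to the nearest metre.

Apply Snell's law at each interface; in layer i the horizontal offset is hᵢ·tan θᵢ.
Layer 1: θ = 12.90°; offset = 5.4·tan 12.90° = 1.237 m.
Layer 2: sin θ = 1135·sin 12.9°/663 = 0.3822, θ = 22.47°; offset = 7.5·tan 22.47° = 3.102 m.
Layer 3: sin θ = 1953·sin 12.9°/663 = 0.6576, θ = 41.12°; offset = 26.8·tan 41.12° = 23.395 m.
Σ offsets = 27.734 m.

28 m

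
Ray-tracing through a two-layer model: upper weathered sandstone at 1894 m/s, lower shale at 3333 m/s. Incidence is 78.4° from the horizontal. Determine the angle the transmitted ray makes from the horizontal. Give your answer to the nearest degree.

69°

Angle from the normal: 90° − 78.4° = 11.6°.
Snell's law: sin θ₂ = (V₂/V₁)·sin θ₁ = (3333/1894)·sin 11.6° = 0.3539.
θ₂ = arcsin 0.3539 = 20.72° from the normal.
From the interface: 90° − 20.72° = 69.28°.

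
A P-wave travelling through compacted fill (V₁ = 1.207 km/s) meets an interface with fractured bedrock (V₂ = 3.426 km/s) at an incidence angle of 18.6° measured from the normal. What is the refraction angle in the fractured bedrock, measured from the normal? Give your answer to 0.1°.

64.9°

sin θ₁/V₁ = sin θ₂/V₂ ⇒ sin θ₂ = 3.426·sin 18.6°/1.207 = 3.426·0.3190/1.207 = 0.9053.
θ₂ = sin⁻¹(0.9053) = 64.87° (from vertical).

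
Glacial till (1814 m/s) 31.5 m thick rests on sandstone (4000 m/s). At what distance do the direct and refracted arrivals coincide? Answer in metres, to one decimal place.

102.7 m

θ_c = arcsin(1814/4000) = 26.97°, so cos θ_c = 0.8913 and tᵢ = 2h cos θ_c/V₁ = 0.0310 s.
At crossover x/V₁ = x/V₂ + tᵢ ⇒ x = tᵢ/(1/V₁ − 1/V₂) = 0.03095/(5.5127e-04 − 2.5000e-04) = 102.74 m.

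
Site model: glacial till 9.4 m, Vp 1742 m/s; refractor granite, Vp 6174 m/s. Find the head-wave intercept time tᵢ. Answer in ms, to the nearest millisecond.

θ_c = arcsin(V₁/V₂) = arcsin(1742/6174) = 16.39°; cos θ_c = 0.9594.
tᵢ = 2h·cos θ_c / V₁ = 2·9.4·0.9594 / 1742 = 0.01035 s.

10 ms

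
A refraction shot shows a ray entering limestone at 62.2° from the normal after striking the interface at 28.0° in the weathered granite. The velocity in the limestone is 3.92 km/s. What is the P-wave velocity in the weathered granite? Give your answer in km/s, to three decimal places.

Snell's law: sin 28.0°/V₁ = sin 62.2°/V₂.
V₁ = V₂·sin 28.0°/sin 62.2° = 3.92 × 0.5307 = 2.080 km/s.

2.080 km/s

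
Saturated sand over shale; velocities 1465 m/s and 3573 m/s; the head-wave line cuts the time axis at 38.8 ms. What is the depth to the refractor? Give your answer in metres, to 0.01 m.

h = tᵢ·V₁·V₂ / (2·√(V₂²−V₁²)).
√(V₂²−V₁²) = √(3573² − 1465²) = 3258.9 m/s.
h = 0.0388 s × 1465 × 3573 / (2 × 3258.9) = 31.16 m.

31.16 m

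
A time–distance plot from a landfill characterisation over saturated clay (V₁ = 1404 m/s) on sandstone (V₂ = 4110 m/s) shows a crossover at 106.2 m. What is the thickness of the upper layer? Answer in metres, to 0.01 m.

h = (x_cross/2)·√((V₂−V₁)/(V₂+V₁)).
(V₂−V₁)/(V₂+V₁) = (4110−1404)/(4110+1404) = 0.4908; √ = 0.7005.
h = (106.2/2)·0.7005 = 37.20 m.

37.20 m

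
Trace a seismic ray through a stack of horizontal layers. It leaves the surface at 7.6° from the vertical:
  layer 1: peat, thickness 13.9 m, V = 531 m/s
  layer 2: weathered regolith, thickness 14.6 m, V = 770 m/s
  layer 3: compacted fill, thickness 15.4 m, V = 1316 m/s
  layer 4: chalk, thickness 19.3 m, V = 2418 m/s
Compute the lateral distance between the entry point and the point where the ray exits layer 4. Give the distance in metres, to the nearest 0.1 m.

Apply Snell's law at each interface; in layer i the horizontal offset is hᵢ·tan θᵢ.
Layer 1: θ = 7.60°; offset = 13.9·tan 7.60° = 1.855 m.
Layer 2: sin θ = 770·sin 7.6°/531 = 0.1918, θ = 11.06°; offset = 14.6·tan 11.06° = 2.853 m.
Layer 3: sin θ = 1316·sin 7.6°/531 = 0.3278, θ = 19.13°; offset = 15.4·tan 19.13° = 5.343 m.
Layer 4: sin θ = 2418·sin 7.6°/531 = 0.6023, θ = 37.03°; offset = 19.3·tan 37.03° = 14.560 m.
Total horizontal offset = 24.611 m.

24.6 m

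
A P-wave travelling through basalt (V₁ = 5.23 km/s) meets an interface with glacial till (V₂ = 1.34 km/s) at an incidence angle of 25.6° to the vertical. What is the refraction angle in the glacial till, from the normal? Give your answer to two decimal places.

6.36°

sin θ₁/V₁ = sin θ₂/V₂ ⇒ sin θ₂ = 1.34·sin 25.6°/5.23 = 1.34·0.4321/5.23 = 0.1107.
θ₂ = sin⁻¹(0.1107) = 6.36° (from vertical).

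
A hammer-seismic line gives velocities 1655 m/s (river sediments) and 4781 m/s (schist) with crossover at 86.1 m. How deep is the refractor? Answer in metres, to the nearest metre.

30 m

h = (x_cross/2)·√((V₂−V₁)/(V₂+V₁)).
(V₂−V₁)/(V₂+V₁) = (4781−1655)/(4781+1655) = 0.4857; √ = 0.6969.
h = (86.1/2)·0.6969 = 30.00 m.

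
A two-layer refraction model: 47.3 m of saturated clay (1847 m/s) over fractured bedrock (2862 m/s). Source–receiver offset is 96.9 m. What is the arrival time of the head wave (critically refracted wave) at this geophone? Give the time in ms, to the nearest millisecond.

73 ms

t = x/V₂ + 2h·√(V₂²−V₁²)/(V₁V₂).
√(V₂²−V₁²) = √(2862²−1847²) = 2186.2 m/s; delay term = 2·47.3·2186.2/(1847·2862) = 0.03912 s.
t = 96.9/2862 + 0.03912 = 0.07298 s.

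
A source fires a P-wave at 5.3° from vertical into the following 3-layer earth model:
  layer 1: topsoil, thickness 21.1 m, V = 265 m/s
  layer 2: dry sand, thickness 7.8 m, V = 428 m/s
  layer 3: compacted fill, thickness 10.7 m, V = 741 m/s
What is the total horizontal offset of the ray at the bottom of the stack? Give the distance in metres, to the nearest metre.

p = sin θ₁/V₁ = sin 5.3°/265 = 3.4857e-04 s/m is conserved through the stack.
Layer 1: θ = 5.30°; offset = 21.1·tan 5.30° = 1.957 m.
Layer 2: sin θ = p·428 = 0.1492 → θ = 8.58°; offset = 7.8·tan 8.58° = 1.177 m.
Layer 3: sin θ = p·741 = 0.2583 → θ = 14.97°; offset = 10.7·tan 14.97° = 2.861 m.
Summing the layer offsets gives 5.995 m.

6 m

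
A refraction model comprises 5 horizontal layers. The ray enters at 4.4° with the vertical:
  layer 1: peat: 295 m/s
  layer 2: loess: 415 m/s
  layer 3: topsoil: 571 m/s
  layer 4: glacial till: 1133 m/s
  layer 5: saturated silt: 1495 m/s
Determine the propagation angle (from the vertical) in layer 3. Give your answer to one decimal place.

Ray parameter p = sin 4.4° / 295 = 2.6006e-04 s/m.
sin θ_3 = p·V_3 = 2.6006e-04 × 571 = 0.1485.
θ_3 = arcsin 0.1485 = 8.54°.

8.5°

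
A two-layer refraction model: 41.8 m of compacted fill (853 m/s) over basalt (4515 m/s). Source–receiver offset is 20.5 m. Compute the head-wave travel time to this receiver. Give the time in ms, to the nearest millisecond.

t = x/V₂ + 2h·√(V₂²−V₁²)/(V₁V₂).
√(V₂²−V₁²) = √(4515²−853²) = 4433.7 m/s; delay term = 2·41.8·4433.7/(853·4515) = 0.09624 s.
t = 20.5/4515 + 0.09624 = 0.10078 s.

101 ms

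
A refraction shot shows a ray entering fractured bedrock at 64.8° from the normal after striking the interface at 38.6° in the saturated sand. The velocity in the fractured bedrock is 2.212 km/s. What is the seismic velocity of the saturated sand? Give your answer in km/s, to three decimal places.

Snell's law: sin 38.6°/V₁ = sin 64.8°/V₂.
V₁ = V₂·sin 38.6°/sin 64.8° = 2.212 × 0.6895 = 1.525 km/s.

1.525 km/s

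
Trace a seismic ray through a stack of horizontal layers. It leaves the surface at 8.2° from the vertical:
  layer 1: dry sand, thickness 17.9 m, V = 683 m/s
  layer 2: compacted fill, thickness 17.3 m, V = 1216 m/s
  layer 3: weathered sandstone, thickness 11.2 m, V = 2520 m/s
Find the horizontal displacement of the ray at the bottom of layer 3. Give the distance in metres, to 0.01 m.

14.05 m

Ray parameter p = sin 8.2° / 683 m/s = 2.0883e-04 s/m.
Layer 1: θ = 8.20°; offset = 17.9·tan 8.20° = 2.5794 m.
Layer 2: sin θ = p·1216 = 0.2539 → θ = 14.71°; offset = 17.3·tan 14.71° = 4.5419 m.
Layer 3: sin θ = p·2520 = 0.5262 → θ = 31.75°; offset = 11.2·tan 31.75° = 6.9313 m.
Summing the layer offsets gives 14.0527 m.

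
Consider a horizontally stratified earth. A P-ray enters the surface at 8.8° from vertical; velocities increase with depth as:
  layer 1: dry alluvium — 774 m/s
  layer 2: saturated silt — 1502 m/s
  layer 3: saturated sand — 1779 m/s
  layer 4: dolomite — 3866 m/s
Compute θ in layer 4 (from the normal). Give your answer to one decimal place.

Snell's law across each interface conserves sin θ / V, so sin θ_4 = V_4·sin θ₁/V₁.
sin θ_4 = 3866 × sin 8.8° / 774 = 0.7641.
θ_4 = arcsin 0.7641 = 49.83°.

49.8°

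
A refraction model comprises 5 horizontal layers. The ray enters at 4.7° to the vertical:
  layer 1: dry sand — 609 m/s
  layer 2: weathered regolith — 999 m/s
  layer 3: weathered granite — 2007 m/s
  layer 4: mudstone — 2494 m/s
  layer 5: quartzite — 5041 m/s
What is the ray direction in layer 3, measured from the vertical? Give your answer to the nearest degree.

16°

Snell's law across each interface conserves sin θ / V, so sin θ_3 = V_3·sin θ₁/V₁.
sin θ_3 = 2007 × sin 4.7° / 609 = 0.2700.
θ_3 = 15.67° from the vertical.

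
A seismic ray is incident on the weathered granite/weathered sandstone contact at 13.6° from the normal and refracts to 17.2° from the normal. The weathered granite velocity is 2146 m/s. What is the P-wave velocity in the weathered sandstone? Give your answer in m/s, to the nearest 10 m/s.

2700 m/s

sin 13.6° = 0.2351; sin 17.2° = 0.2957.
V₂ = V₁·(sin θ₂/sin θ₁) = 2146·(0.2957/0.2351) = 2698.75 m/s.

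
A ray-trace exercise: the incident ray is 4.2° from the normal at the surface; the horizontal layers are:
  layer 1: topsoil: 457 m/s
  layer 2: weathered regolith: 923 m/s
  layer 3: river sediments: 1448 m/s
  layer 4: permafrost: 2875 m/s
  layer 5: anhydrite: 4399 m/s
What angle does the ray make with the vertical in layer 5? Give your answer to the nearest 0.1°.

44.8°

Ray parameter p = sin 4.2° / 457 = 1.6026e-04 s/m.
sin θ_5 = p·V_5 = 1.6026e-04 × 4399 = 0.7050.
θ_5 = arcsin 0.7050 = 44.83°.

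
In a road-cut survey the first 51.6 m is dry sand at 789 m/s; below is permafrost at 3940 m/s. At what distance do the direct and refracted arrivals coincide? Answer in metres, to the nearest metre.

θ_c = arcsin(789/3940) = 11.55°, so cos θ_c = 0.9797 and tᵢ = 2h cos θ_c/V₁ = 0.1281 s.
At crossover x/V₁ = x/V₂ + tᵢ ⇒ x = tᵢ/(1/V₁ − 1/V₂) = 0.12815/(1.2674e-03 − 2.5381e-04) = 126.43 m.

126 m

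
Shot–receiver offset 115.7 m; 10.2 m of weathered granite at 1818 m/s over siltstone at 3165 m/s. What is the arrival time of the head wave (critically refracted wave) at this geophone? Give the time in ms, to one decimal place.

t = x/V₂ + 2h·√(V₂²−V₁²)/(V₁V₂).
√(V₂²−V₁²) = √(3165²−1818²) = 2590.8 m/s; delay term = 2·10.2·2590.8/(1818·3165) = 0.00919 s.
t = 115.7/3165 + 0.00919 = 0.04574 s.

45.7 ms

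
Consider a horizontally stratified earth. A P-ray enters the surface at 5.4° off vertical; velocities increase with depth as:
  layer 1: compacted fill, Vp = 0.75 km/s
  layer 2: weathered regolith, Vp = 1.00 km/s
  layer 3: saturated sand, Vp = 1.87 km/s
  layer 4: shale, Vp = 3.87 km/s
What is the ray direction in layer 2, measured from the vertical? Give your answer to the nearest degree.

Snell's law across each interface conserves sin θ / V, so sin θ_2 = V_2·sin θ₁/V₁.
sin θ_2 = 1.00 × sin 5.4° / 0.75 = 0.1255.
θ_2 = 7.21° from the vertical.

7°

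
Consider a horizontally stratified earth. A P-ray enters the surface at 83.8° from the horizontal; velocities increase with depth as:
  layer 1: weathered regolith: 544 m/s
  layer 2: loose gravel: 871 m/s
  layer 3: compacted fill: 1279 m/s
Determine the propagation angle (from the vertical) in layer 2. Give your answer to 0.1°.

10.0°

From the normal: θ₁ = 90° − 83.8° = 6.2°.
Snell's law across each interface conserves sin θ / V, so sin θ_2 = V_2·sin θ₁/V₁.
sin θ_2 = 871 × sin 6.2° / 544 = 0.1729.
θ_2 = arcsin 0.1729 = 9.96°.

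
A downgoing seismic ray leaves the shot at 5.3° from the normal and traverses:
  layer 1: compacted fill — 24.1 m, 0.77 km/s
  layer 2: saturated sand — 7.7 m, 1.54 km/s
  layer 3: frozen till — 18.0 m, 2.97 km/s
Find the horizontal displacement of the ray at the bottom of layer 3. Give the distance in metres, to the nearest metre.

11 m

Apply Snell's law at each interface; in layer i the horizontal offset is hᵢ·tan θᵢ.
Layer 1: θ = 5.30°; offset = 24.1·tan 5.30° = 2.236 m.
Layer 2: sin θ = 1.54·sin 5.3°/0.77 = 0.1847, θ = 10.65°; offset = 7.7·tan 10.65° = 1.447 m.
Layer 3: sin θ = 2.97·sin 5.3°/0.77 = 0.3563, θ = 20.87°; offset = 18.0·tan 20.87° = 6.864 m.
Σ offsets = 10.547 m.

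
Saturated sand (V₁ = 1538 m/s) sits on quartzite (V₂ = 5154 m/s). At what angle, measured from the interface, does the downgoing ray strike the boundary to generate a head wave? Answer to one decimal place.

Critical incidence: sin θ_c = V₁/V₂ = 1538/5154 = 0.2984.
θ_c = arcsin 0.2984 = 17.36°.
Measured from the interface: 90° − 17.36° = 72.64°.

72.6°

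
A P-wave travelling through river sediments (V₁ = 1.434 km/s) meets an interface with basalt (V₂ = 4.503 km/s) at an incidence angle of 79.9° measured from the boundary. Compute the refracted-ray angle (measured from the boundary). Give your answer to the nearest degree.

Convert to the normal: θ₁ = 90° − 79.9° = 10.1°.
sin θ₁/V₁ = sin θ₂/V₂ ⇒ sin θ₂ = 4.503·sin 10.1°/1.434 = 4.503·0.1754/1.434 = 0.5507.
θ₂ = arcsin 0.5507 = 33.41° from the normal.
From the interface: 90° − 33.41° = 56.59°.

57°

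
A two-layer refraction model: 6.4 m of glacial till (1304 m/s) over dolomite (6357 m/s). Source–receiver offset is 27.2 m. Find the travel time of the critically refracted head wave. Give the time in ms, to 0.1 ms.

13.9 ms

θ_c = arcsin(V₁/V₂) = arcsin(1304/6357) = 11.84°, cos θ_c = 0.9787.
Intercept time tᵢ = 2h cos θ_c / V₁ = 2·6.4·0.9787/1304 = 0.00961 s.
t = x/V₂ + tᵢ = 27.2/6357 + 0.00961 = 0.01389 s.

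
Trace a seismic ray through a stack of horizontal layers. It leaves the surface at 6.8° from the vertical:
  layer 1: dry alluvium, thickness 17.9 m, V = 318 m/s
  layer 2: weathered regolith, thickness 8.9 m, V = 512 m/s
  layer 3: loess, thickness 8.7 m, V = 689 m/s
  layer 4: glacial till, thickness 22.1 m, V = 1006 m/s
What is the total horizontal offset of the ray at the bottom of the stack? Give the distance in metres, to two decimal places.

p = sin θ₁/V₁ = sin 6.8°/318 = 3.7234e-04 s/m is conserved through the stack.
Layer 1: θ = 6.80°; offset = 17.9·tan 6.80° = 2.1344 m.
Layer 2: sin θ = p·512 = 0.1906 → θ = 10.99°; offset = 8.9·tan 10.99° = 1.7284 m.
Layer 3: sin θ = p·689 = 0.2565 → θ = 14.86°; offset = 8.7·tan 14.86° = 2.3092 m.
Layer 4: sin θ = p·1006 = 0.3746 → θ = 22.00°; offset = 22.1·tan 22.00° = 8.9281 m.
Summing the layer offsets gives 15.1001 m.

15.10 m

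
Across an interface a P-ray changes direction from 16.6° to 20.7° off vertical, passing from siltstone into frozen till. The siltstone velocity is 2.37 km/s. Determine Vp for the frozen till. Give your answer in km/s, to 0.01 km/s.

sin 16.6° = 0.2857; sin 20.7° = 0.3535.
V₂ = V₁·(sin θ₂/sin θ₁) = 2.37·(0.3535/0.2857) = 2.93 km/s.

2.93 km/s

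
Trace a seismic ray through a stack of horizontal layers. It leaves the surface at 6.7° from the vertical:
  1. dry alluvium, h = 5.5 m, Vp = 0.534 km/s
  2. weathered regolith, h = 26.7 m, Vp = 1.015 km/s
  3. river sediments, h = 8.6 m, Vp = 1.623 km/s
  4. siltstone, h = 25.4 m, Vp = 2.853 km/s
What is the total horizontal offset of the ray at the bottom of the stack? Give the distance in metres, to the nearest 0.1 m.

30.2 m

Ray parameter p = sin 6.7° / 0.534 km/s = 2.1848e-01 s/km.
Layer 1: θ = 6.70°; offset = 5.5·tan 6.70° = 0.646 m.
Layer 2: sin θ = p·1.015 = 0.2218 → θ = 12.81°; offset = 26.7·tan 12.81° = 6.072 m.
Layer 3: sin θ = p·1.623 = 0.3546 → θ = 20.77°; offset = 8.6·tan 20.77° = 3.262 m.
Layer 4: sin θ = p·2.853 = 0.6233 → θ = 38.56°; offset = 25.4·tan 38.56° = 20.248 m.
Summing the layer offsets gives 30.228 m.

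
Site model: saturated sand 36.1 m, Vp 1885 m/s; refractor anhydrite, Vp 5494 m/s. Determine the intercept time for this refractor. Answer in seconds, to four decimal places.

tᵢ = 2h·√(V₂²−V₁²)/(V₁V₂).
√(V₂²−V₁²) = √(5494²−1885²) = 5160.5 m/s.
tᵢ = 2·36.1·5160.5/(1885·5494) = 0.03598 s.

0.0360 s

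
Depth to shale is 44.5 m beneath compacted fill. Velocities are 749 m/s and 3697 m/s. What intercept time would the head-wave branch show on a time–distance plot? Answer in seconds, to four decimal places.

θ_c = arcsin(V₁/V₂) = arcsin(749/3697) = 11.69°; cos θ_c = 0.9793.
tᵢ = 2h·cos θ_c / V₁ = 2·44.5·0.9793 / 749 = 0.11636 s.

0.1164 s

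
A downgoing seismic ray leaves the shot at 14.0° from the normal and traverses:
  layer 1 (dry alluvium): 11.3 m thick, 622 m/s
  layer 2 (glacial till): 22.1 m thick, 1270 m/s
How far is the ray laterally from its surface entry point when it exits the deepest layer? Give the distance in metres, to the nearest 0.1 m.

15.4 m

Apply Snell's law at each interface; in layer i the horizontal offset is hᵢ·tan θᵢ.
Layer 1: θ = 14.00°; offset = 11.3·tan 14.00° = 2.817 m.
Layer 2: sin θ = 1270·sin 14.0°/622 = 0.4940, θ = 29.60°; offset = 22.1·tan 29.60° = 12.555 m.
Total horizontal offset = 15.372 m.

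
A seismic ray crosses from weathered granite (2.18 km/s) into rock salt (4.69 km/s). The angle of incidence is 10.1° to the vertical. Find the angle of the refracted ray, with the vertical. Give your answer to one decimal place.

22.2°

Snell's law: sin θ₂ = (V₂/V₁)·sin θ₁ = (4.69/2.18)·sin 10.1° = 0.3773.
θ₂ = sin⁻¹(0.3773) = 22.17° (from vertical).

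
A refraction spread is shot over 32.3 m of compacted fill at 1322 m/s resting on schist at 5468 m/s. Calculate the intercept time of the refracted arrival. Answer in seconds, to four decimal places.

θ_c = arcsin(V₁/V₂) = arcsin(1322/5468) = 13.99°; cos θ_c = 0.9703.
tᵢ = 2h·cos θ_c / V₁ = 2·32.3·0.9703 / 1322 = 0.04742 s.

0.0474 s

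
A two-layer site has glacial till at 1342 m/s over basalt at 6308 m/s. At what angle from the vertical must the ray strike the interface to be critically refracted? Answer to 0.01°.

At critical incidence the refracted ray runs along the interface (θ₂ = 90°), so sin θ_c = V₁/V₂.
θ_c = arcsin(1342/6308) = arcsin 0.2127 = 12.28°.

12.28°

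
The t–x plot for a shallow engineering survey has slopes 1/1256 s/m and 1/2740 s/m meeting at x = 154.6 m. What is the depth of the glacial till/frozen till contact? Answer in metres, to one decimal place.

47.1 m

x_cross = 2h·√((V₂+V₁)/(V₂−V₁)) → h = x_cross / (2·√((V₂+V₁)/(V₂−V₁))).
√((V₂+V₁)/(V₂−V₁)) = √((2740+1256)/(2740−1256)) = 1.6410.
h = 154.6 / (2·1.6410) = 47.11 m.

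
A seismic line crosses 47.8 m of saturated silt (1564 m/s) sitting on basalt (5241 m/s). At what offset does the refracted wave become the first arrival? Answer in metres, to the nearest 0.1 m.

θ_c = arcsin(1564/5241) = 17.36°, so cos θ_c = 0.9544 and tᵢ = 2h cos θ_c/V₁ = 0.0583 s.
At crossover x/V₁ = x/V₂ + tᵢ ⇒ x = tᵢ/(1/V₁ − 1/V₂) = 0.05834/(6.3939e-04 − 1.9080e-04) = 130.05 m.

130.1 m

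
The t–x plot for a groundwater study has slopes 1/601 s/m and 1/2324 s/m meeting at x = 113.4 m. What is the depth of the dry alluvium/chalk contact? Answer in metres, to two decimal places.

x_cross = 2h·√((V₂+V₁)/(V₂−V₁)) → h = x_cross / (2·√((V₂+V₁)/(V₂−V₁))).
√((V₂+V₁)/(V₂−V₁)) = √((2324+601)/(2324−601)) = 1.3029.
h = 113.4 / (2·1.3029) = 43.52 m.

43.52 m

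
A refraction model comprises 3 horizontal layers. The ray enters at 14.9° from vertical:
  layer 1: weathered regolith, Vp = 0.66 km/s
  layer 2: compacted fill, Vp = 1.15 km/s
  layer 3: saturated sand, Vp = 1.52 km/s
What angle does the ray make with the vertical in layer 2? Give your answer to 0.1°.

Snell's law across each interface conserves sin θ / V, so sin θ_2 = V_2·sin θ₁/V₁.
sin θ_2 = 1.15 × sin 14.9° / 0.66 = 0.4480.
θ_2 = 26.62° from the vertical.

26.6°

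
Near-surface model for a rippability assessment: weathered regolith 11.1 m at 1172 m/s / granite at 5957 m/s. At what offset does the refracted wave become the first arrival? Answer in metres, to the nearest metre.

θ_c = arcsin(1172/5957) = 11.35°, so cos θ_c = 0.9805 and tᵢ = 2h cos θ_c/V₁ = 0.0186 s.
At crossover x/V₁ = x/V₂ + tᵢ ⇒ x = tᵢ/(1/V₁ − 1/V₂) = 0.01857/(8.5324e-04 − 1.6787e-04) = 27.10 m.

27 m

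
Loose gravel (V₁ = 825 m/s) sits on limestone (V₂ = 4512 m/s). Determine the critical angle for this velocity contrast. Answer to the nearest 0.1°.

10.5°

Critical incidence: sin θ_c = V₁/V₂ = 825/4512 = 0.1828.
θ_c = arcsin 0.1828 = 10.54°.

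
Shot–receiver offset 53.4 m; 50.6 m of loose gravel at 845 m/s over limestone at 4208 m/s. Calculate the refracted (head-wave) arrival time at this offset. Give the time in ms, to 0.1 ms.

130.0 ms

θ_c = arcsin(V₁/V₂) = arcsin(845/4208) = 11.58°, cos θ_c = 0.9796.
Intercept time tᵢ = 2h cos θ_c / V₁ = 2·50.6·0.9796/845 = 0.11732 s.
t = x/V₂ + tᵢ = 53.4/4208 + 0.11732 = 0.13001 s.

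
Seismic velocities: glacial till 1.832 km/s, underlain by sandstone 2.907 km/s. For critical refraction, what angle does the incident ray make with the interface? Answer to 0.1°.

Critical incidence: sin θ_c = V₁/V₂ = 1.832/2.907 = 0.6302.
θ_c = arcsin 0.6302 = 39.07°.
Measured from the interface: 90° − 39.07° = 50.93°.

50.9°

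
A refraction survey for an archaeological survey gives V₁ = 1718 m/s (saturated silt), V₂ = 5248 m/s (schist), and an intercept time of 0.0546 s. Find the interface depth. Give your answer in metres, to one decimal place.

θ_c = arcsin(1718/5248) = 19.11°; cos θ_c = 0.9449.
tᵢ = 2h cos θ_c/V₁ ⇒ h = tᵢ·V₁/(2 cos θ_c) = 0.0546·1718/(2·0.9449) = 49.64 m.

49.6 m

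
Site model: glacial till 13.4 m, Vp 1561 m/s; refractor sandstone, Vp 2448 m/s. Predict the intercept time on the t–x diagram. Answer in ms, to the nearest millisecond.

13 ms

θ_c = arcsin(V₁/V₂) = arcsin(1561/2448) = 39.62°; cos θ_c = 0.7703.
tᵢ = 2h·cos θ_c / V₁ = 2·13.4·0.7703 / 1561 = 0.01323 s.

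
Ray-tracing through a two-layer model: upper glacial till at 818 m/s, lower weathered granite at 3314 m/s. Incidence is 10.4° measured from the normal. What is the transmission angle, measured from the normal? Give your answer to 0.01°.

sin θ₁/V₁ = sin θ₂/V₂ ⇒ sin θ₂ = 3314·sin 10.4°/818 = 3314·0.1805/818 = 0.7313.
θ₂ = sin⁻¹(0.7313) = 47.00° (from vertical).

47.00°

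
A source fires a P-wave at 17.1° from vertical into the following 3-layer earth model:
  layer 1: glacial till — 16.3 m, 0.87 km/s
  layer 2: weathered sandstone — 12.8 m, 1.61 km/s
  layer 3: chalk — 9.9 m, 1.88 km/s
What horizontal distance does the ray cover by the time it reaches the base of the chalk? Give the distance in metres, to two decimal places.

21.46 m

Apply Snell's law at each interface; in layer i the horizontal offset is hᵢ·tan θᵢ.
Layer 1: θ = 17.10°; offset = 16.3·tan 17.10° = 5.0145 m.
Layer 2: sin θ = 1.61·sin 17.1°/0.87 = 0.5441, θ = 32.97°; offset = 12.8·tan 32.97° = 8.3017 m.
Layer 3: sin θ = 1.88·sin 17.1°/0.87 = 0.6354, θ = 39.45°; offset = 9.9·tan 39.45° = 8.1463 m.
Σ offsets = 21.4625 m.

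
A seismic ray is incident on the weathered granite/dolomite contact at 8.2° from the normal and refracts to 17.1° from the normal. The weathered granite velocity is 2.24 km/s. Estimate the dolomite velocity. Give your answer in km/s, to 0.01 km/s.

4.62 km/s

sin 8.2° = 0.1426; sin 17.1° = 0.2940.
V₂ = V₁·(sin θ₂/sin θ₁) = 2.24·(0.2940/0.1426) = 4.62 km/s.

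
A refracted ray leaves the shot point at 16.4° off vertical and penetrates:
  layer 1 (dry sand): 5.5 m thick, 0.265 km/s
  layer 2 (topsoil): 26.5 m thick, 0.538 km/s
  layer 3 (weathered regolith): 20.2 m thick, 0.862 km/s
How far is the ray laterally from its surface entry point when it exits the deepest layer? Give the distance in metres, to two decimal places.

p = sin θ₁/V₁ = sin 16.4°/0.265 = 1.0654e+00 s/km is conserved through the stack.
Layer 1: θ = 16.40°; offset = 5.5·tan 16.40° = 1.6187 m.
Layer 2: sin θ = p·0.538 = 0.5732 → θ = 34.97°; offset = 26.5·tan 34.97° = 18.5377 m.
Layer 3: sin θ = p·0.862 = 0.9184 → θ = 66.69°; offset = 20.2·tan 66.69° = 46.8916 m.
Σ offsets = 67.0480 m.

67.05 m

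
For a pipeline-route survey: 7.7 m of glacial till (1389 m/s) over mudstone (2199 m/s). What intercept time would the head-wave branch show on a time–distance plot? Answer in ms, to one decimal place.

tᵢ = 2h·√(V₂²−V₁²)/(V₁V₂).
√(V₂²−V₁²) = √(2199²−1389²) = 1704.8 m/s.
tᵢ = 2·7.7·1704.8/(1389·2199) = 0.00860 s.

8.6 ms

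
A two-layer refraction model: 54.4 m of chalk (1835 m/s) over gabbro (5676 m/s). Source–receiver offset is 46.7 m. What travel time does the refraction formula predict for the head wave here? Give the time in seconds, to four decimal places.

0.0643 s

t = x/V₂ + 2h·√(V₂²−V₁²)/(V₁V₂).
√(V₂²−V₁²) = √(5676²−1835²) = 5371.2 m/s; delay term = 2·54.4·5371.2/(1835·5676) = 0.05611 s.
t = 46.7/5676 + 0.05611 = 0.06434 s.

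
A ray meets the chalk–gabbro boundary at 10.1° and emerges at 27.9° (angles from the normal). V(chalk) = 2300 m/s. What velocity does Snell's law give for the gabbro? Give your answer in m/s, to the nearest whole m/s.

Snell's law: sin 10.1°/V₁ = sin 27.9°/V₂.
V₂ = V₁·sin 27.9°/sin 10.1° = 2300 × 2.6683 = 6137.07 m/s.

6137 m/s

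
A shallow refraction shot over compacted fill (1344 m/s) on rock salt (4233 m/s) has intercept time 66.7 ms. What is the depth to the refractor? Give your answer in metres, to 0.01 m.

θ_c = arcsin(1344/4233) = 18.51°; cos θ_c = 0.9483.
tᵢ = 2h cos θ_c/V₁ ⇒ h = tᵢ·V₁/(2 cos θ_c) = 0.0667·1344/(2·0.9483) = 47.27 m.

47.27 m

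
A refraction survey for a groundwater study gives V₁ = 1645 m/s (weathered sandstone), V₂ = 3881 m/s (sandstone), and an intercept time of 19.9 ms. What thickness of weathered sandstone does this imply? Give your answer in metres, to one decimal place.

θ_c = arcsin(1645/3881) = 25.08°; cos θ_c = 0.9057.
tᵢ = 2h cos θ_c/V₁ ⇒ h = tᵢ·V₁/(2 cos θ_c) = 0.0199·1645/(2·0.9057) = 18.07 m.

18.1 m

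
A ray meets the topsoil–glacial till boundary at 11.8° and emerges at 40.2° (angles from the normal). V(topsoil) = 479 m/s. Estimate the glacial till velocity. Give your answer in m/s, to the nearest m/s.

1512 m/s

sin 11.8° = 0.2045; sin 40.2° = 0.6455.
V₂ = V₁·(sin θ₂/sin θ₁) = 479·(0.6455/0.2045) = 1511.88 m/s.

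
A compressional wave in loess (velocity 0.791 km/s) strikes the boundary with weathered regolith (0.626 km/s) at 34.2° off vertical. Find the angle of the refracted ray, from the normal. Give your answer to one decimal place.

26.4°

Snell's law: sin θ₂ = (V₂/V₁)·sin θ₁ = (0.626/0.791)·sin 34.2° = 0.4448.
θ₂ = arcsin 0.4448 = 26.41° from the normal.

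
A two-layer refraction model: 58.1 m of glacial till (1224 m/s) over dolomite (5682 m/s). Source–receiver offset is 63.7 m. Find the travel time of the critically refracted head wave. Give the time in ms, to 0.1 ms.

t = x/V₂ + 2h·√(V₂²−V₁²)/(V₁V₂).
√(V₂²−V₁²) = √(5682²−1224²) = 5548.6 m/s; delay term = 2·58.1·5548.6/(1224·5682) = 0.09271 s.
t = 63.7/5682 + 0.09271 = 0.10392 s.

103.9 ms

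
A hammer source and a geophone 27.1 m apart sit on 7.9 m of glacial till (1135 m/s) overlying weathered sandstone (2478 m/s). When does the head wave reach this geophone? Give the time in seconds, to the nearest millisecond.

t = x/V₂ + 2h·√(V₂²−V₁²)/(V₁V₂).
√(V₂²−V₁²) = √(2478²−1135²) = 2202.8 m/s; delay term = 2·7.9·2202.8/(1135·2478) = 0.01237 s.
t = 27.1/2478 + 0.01237 = 0.02331 s.

0.023 s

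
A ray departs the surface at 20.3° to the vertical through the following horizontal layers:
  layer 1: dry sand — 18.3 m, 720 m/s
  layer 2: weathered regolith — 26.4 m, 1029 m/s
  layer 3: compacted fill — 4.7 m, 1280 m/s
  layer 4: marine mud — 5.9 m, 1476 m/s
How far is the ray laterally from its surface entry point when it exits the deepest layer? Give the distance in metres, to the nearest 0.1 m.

Apply Snell's law at each interface; in layer i the horizontal offset is hᵢ·tan θᵢ.
Layer 1: θ = 20.30°; offset = 18.3·tan 20.30° = 6.769 m.
Layer 2: sin θ = 1029·sin 20.3°/720 = 0.4958, θ = 29.72°; offset = 26.4·tan 29.72° = 15.073 m.
Layer 3: sin θ = 1280·sin 20.3°/720 = 0.6168, θ = 38.08°; offset = 4.7·tan 38.08° = 3.683 m.
Layer 4: sin θ = 1476·sin 20.3°/720 = 0.7112, θ = 45.33°; offset = 5.9·tan 45.33° = 5.969 m.
Σ offsets = 31.495 m.

31.5 m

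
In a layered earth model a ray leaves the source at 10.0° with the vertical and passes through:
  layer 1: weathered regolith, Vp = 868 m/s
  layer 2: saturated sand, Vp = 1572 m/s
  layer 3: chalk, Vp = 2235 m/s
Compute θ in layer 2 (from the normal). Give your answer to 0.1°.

18.3°

Snell's law across each interface conserves sin θ / V, so sin θ_2 = V_2·sin θ₁/V₁.
sin θ_2 = 1572 × sin 10.0° / 868 = 0.3145.
θ_2 = arcsin 0.3145 = 18.33°.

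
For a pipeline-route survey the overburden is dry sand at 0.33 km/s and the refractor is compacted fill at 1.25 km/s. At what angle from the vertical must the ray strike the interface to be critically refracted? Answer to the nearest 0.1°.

15.3°

At critical incidence the refracted ray runs along the interface (θ₂ = 90°), so sin θ_c = V₁/V₂.
θ_c = arcsin(0.33/1.25) = arcsin 0.2640 = 15.31°.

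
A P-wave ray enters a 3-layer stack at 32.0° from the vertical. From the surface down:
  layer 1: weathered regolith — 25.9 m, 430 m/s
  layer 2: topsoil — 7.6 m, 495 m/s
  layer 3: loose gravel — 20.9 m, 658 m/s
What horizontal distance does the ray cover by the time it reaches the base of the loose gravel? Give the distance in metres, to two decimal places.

p = sin θ₁/V₁ = sin 32.0°/430 = 1.2324e-03 s/m is conserved through the stack.
Layer 1: θ = 32.00°; offset = 25.9·tan 32.00° = 16.1841 m.
Layer 2: sin θ = p·495 = 0.6100 → θ = 37.59°; offset = 7.6·tan 37.59° = 5.8509 m.
Layer 3: sin θ = p·658 = 0.8109 → θ = 54.18°; offset = 20.9·tan 54.18° = 28.9614 m.
Total horizontal offset = 50.9965 m.

51.00 m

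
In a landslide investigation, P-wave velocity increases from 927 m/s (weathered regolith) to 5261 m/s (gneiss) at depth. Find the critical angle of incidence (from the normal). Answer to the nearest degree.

At critical incidence the refracted ray runs along the interface (θ₂ = 90°), so sin θ_c = V₁/V₂.
θ_c = arcsin(927/5261) = arcsin 0.1762 = 10.15°.

10°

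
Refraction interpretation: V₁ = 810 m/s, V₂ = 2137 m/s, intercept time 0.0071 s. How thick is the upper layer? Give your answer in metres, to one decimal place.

3.1 m

θ_c = arcsin(810/2137) = 22.27°; cos θ_c = 0.9254.
tᵢ = 2h cos θ_c/V₁ ⇒ h = tᵢ·V₁/(2 cos θ_c) = 0.0071·810/(2·0.9254) = 3.11 m.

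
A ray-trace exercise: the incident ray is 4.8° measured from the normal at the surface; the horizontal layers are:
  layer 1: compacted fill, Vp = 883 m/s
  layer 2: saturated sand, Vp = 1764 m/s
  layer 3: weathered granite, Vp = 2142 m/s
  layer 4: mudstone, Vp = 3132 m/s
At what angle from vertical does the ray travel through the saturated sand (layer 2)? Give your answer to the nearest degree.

Ray parameter p = sin 4.8° / 883 = 9.4765e-05 s/m.
sin θ_2 = p·V_2 = 9.4765e-05 × 1764 = 0.1672.
θ_2 = arcsin 0.1672 = 9.62°.

10°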